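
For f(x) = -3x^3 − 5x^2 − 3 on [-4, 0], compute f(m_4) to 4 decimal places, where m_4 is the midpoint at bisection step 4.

-2.2344

x = -2 gives f = 1, positive; keep [-2, 0]
x = -1 gives f = -5, negative; keep [-2, -1]
x = -1.5 gives f = -4.125, negative; keep [-2, -1.5]
x = -1.75 gives f = -2.2344, negative; keep [-2, -1.75]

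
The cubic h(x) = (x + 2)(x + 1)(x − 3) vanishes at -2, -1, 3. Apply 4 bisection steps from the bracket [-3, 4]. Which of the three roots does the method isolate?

m = 0.5, h(m) = -9.375 (−); new bracket [0.5, 4]
m = 2.25, h(m) = -10.359375 (−); new bracket [2.25, 4]
m = 3.125, h(m) = 2.642578 (+); new bracket [2.25, 3.125]
m = 2.6875, h(m) = -5.4016 (−); new bracket [2.6875, 3.125]

3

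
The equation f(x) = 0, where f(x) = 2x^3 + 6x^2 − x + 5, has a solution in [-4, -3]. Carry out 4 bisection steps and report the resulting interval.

m = -3.5, f(m) = -3.75 (−); new bracket [-3.5, -3]
m = -3.25, f(m) = 2.96875 (+); new bracket [-3.5, -3.25]
m = -3.375, f(m) = -0.167969 (−); new bracket [-3.375, -3.25]
m = -3.3125, f(m) = 1.4546 (+); new bracket [-3.375, -3.3125]

[-3.375, -3.3125]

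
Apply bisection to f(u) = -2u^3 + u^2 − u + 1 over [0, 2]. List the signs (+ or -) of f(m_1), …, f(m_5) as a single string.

midpoint 1: f = -1 < 0 → [0, 1]
midpoint 0.5: f = 0.5 > 0 → [0.5, 1]
midpoint 0.75: f = -0.03125 < 0 → [0.5, 0.75]
midpoint 0.625: f = 0.2773 > 0 → [0.625, 0.75]
midpoint 0.6875: f = 0.1353 > 0 → [0.6875, 0.75]

-+-++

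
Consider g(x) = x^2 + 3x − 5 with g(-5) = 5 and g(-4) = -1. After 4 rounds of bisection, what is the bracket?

[-4.25, -4.1875]

x = -4.5 gives g = 1.75, positive; keep [-4.5, -4]
x = -4.25 gives g = 0.3125, positive; keep [-4.25, -4]
x = -4.125 gives g = -0.359375, negative; keep [-4.25, -4.125]
x = -4.1875 gives g = -0.0273, negative; keep [-4.25, -4.1875]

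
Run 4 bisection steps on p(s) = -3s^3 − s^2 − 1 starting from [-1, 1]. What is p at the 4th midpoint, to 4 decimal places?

s = 0 gives p = -1, negative; keep [-1, 0]
s = -0.5 gives p = -0.875, negative; keep [-1, -0.5]
s = -0.75 gives p = -0.296875, negative; keep [-1, -0.75]
s = -0.875 gives p = 0.2441, positive; keep [-0.875, -0.75]

0.2441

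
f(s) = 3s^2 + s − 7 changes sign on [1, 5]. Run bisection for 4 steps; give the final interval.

midpoint 3: f = 23 > 0 → [1, 3]
midpoint 2: f = 7 > 0 → [1, 2]
midpoint 1.5: f = 1.25 > 0 → [1, 1.5]
midpoint 1.25: f = -1.0625 < 0 → [1.25, 1.5]

[1.25, 1.5]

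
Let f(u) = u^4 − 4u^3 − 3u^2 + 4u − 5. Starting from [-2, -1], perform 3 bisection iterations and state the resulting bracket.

midpoint -1.5: f = 0.8125 > 0 → [-1.5, -1]
midpoint -1.25: f = -4.433594 < 0 → [-1.5, -1.25]
midpoint -1.375: f = -2.198975 < 0 → [-1.5, -1.375]

[-1.5, -1.375]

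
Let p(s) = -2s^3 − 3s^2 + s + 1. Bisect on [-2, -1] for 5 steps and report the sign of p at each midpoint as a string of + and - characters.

-++--

p(-1.5) = -0.5 < 0, so the root lies in [-2, -1.5]
p(-1.75) = 0.78125 > 0, so the root lies in [-1.75, -1.5]
p(-1.625) = 0.035156 > 0, so the root lies in [-1.625, -1.5]
p(-1.5625) = -0.2573 < 0, so the root lies in [-1.625, -1.5625]
p(-1.59375) = -0.1175 < 0, so the root lies in [-1.625, -1.59375]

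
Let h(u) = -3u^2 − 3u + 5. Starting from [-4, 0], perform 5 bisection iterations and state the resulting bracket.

[-2, -1.875]

m = -2, h(m) = -1 (−); new bracket [-2, 0]
m = -1, h(m) = 5 (+); new bracket [-2, -1]
m = -1.5, h(m) = 2.75 (+); new bracket [-2, -1.5]
m = -1.75, h(m) = 1.0625 (+); new bracket [-2, -1.75]
m = -1.875, h(m) = 0.0781 (+); new bracket [-2, -1.875]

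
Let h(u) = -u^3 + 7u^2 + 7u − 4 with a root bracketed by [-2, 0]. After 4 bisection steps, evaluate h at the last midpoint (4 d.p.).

-1.5918

u = -1 gives h = -3, negative; keep [-2, -1]
u = -1.5 gives h = 4.625, positive; keep [-1.5, -1]
u = -1.25 gives h = 0.140625, positive; keep [-1.25, -1]
u = -1.125 gives h = -1.5918, negative; keep [-1.25, -1.125]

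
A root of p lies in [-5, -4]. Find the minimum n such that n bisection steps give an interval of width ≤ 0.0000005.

21

Width after n steps is 1/2^n. Need 2^n ≥ 1/0.0000005 = 2000000.
2^20 = 1048576 < 2000000 ≤ 2^21 = 2097152, so n = 21.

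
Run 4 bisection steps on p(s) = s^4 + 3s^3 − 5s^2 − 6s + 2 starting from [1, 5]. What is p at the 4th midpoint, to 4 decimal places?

m = 3, p(m) = 101 (+); new bracket [1, 3]
m = 2, p(m) = 10 (+); new bracket [1, 2]
m = 1.5, p(m) = -3.0625 (−); new bracket [1.5, 2]
m = 1.75, p(m) = 1.6445 (+); new bracket [1.5, 1.75]

1.6445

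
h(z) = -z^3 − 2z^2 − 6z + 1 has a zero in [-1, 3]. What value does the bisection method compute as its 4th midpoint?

0.25

z = 1 gives h = -8, negative; keep [-1, 1]
z = 0 gives h = 1, positive; keep [0, 1]
z = 0.5 gives h = -2.625, negative; keep [0, 0.5]
z = 0.25 gives h = -0.6406, negative; keep [0, 0.25]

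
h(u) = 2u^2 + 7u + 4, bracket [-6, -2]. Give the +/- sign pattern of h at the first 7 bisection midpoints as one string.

++--+++

m = -4, h(m) = 8 (+); new bracket [-4, -2]
m = -3, h(m) = 1 (+); new bracket [-3, -2]
m = -2.5, h(m) = -1 (−); new bracket [-3, -2.5]
m = -2.75, h(m) = -0.125 (−); new bracket [-3, -2.75]
m = -2.875, h(m) = 0.4062 (+); new bracket [-2.875, -2.75]
m = -2.8125, h(m) = 0.1328 (+); new bracket [-2.8125, -2.75]
m = -2.78125, h(m) = 0.002 (+); new bracket [-2.78125, -2.75]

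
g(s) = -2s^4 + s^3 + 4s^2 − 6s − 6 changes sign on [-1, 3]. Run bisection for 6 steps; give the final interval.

g(1) = -9 < 0, so the root lies in [-1, 1]
g(0) = -6 < 0, so the root lies in [-1, 0]
g(-0.5) = -2.25 < 0, so the root lies in [-1, -0.5]
g(-0.75) = -0.3047 < 0, so the root lies in [-1, -0.75]
g(-0.875) = 0.4702 > 0, so the root lies in [-0.875, -0.75]
g(-0.8125) = 0.1076 > 0, so the root lies in [-0.8125, -0.75]

[-0.8125, -0.75]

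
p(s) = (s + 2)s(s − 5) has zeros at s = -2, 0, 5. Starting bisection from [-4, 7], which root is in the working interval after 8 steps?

p(1.5) = -18.375 < 0, so the root lies in [1.5, 7]
p(4.25) = -19.921875 < 0, so the root lies in [4.25, 7]
p(5.625) = 26.806641 > 0, so the root lies in [4.25, 5.625]
p(4.9375) = -2.1409 < 0, so the root lies in [4.9375, 5.625]
p(5.28125) = 10.8152 > 0, so the root lies in [4.9375, 5.28125]
p(5.109375) = 3.973 > 0, so the root lies in [4.9375, 5.109375]
p(5.0234375) = 0.8269 > 0, so the root lies in [4.9375, 5.0234375]
p(4.98046875) = -0.679 < 0, so the root lies in [4.98046875, 5.0234375]

5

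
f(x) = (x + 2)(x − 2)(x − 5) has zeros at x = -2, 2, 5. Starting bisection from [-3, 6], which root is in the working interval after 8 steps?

-2

f(1.5) = 6.125 > 0, so the root lies in [-3, 1.5]
f(-0.75) = 19.765625 > 0, so the root lies in [-3, -0.75]
f(-1.875) = 3.330078 > 0, so the root lies in [-3, -1.875]
f(-2.4375) = -14.4392 < 0, so the root lies in [-2.4375, -1.875]
f(-2.15625) = -4.6474 < 0, so the root lies in [-2.15625, -1.875]
f(-2.015625) = -0.4402 < 0, so the root lies in [-2.015625, -1.875]
f(-1.9453125) = 1.4985 > 0, so the root lies in [-2.015625, -1.9453125]
f(-1.98046875) = 0.5427 > 0, so the root lies in [-2.015625, -1.98046875]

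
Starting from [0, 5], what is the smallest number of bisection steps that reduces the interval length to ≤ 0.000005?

Width after n steps is 5/2^n. Need 2^n ≥ 5/0.000005 = 1000000.
2^19 = 524288 < 1000000 ≤ 2^20 = 1048576, so n = 20.

20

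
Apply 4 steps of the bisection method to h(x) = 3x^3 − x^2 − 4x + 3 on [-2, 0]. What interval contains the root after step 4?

midpoint -1: h = 3 > 0 → [-2, -1]
midpoint -1.5: h = -3.375 < 0 → [-1.5, -1]
midpoint -1.25: h = 0.578125 > 0 → [-1.5, -1.25]
midpoint -1.375: h = -1.1895 < 0 → [-1.375, -1.25]

[-1.375, -1.25]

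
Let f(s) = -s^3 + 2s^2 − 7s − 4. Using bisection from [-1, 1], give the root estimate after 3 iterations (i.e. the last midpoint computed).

-0.25

midpoint 0: f = -4 < 0 → [-1, 0]
midpoint -0.5: f = 0.125 > 0 → [-0.5, 0]
midpoint -0.25: f = -2.109375 < 0 → [-0.5, -0.25]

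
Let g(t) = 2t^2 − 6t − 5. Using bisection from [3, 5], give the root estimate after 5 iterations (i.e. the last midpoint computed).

m = 4, g(m) = 3 (+); new bracket [3, 4]
m = 3.5, g(m) = -1.5 (−); new bracket [3.5, 4]
m = 3.75, g(m) = 0.625 (+); new bracket [3.5, 3.75]
m = 3.625, g(m) = -0.4688 (−); new bracket [3.625, 3.75]
m = 3.6875, g(m) = 0.0703 (+); new bracket [3.625, 3.6875]

3.6875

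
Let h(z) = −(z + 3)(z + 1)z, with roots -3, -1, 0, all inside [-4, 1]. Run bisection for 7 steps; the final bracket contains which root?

-3

midpoint -1.5: h = -1.125 < 0 → [-4, -1.5]
midpoint -2.75: h = -1.203125 < 0 → [-4, -2.75]
midpoint -3.375: h = 3.005859 > 0 → [-3.375, -2.75]
midpoint -3.0625: h = 0.3948 > 0 → [-3.0625, -2.75]
midpoint -2.90625: h = -0.5194 < 0 → [-3.0625, -2.90625]
midpoint -2.984375: h = -0.0925 < 0 → [-3.0625, -2.984375]
midpoint -3.0234375: h = 0.1434 > 0 → [-3.0234375, -2.984375]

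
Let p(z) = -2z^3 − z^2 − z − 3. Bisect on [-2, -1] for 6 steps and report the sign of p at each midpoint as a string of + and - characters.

++-+-+

z = -1.5 gives p = 3, positive; keep [-1.5, -1]
z = -1.25 gives p = 0.59375, positive; keep [-1.25, -1]
z = -1.125 gives p = -0.292969, negative; keep [-1.25, -1.125]
z = -1.1875 gives p = 0.1265, positive; keep [-1.1875, -1.125]
z = -1.15625 gives p = -0.0891, negative; keep [-1.1875, -1.15625]
z = -1.171875 gives p = 0.0172, positive; keep [-1.171875, -1.15625]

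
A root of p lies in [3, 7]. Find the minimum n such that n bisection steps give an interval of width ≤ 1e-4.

16

Width after n steps is 4/2^n. Need 2^n ≥ 4/1e-4 = 40000.
2^15 = 32768 < 40000 ≤ 2^16 = 65536, so n = 16.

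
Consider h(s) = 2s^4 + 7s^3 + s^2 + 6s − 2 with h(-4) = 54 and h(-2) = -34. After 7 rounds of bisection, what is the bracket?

s = -3 gives h = -38, negative; keep [-4, -3]
s = -3.5 gives h = -10.75, negative; keep [-4, -3.5]
s = -3.75 gives h = 15.929688, positive; keep [-3.75, -3.5]
s = -3.625 gives h = 1.2993, positive; keep [-3.625, -3.5]
s = -3.5625 gives h = -5.032, negative; keep [-3.625, -3.5625]
s = -3.59375 gives h = -1.9449, negative; keep [-3.625, -3.59375]
s = -3.609375 gives h = -0.3427, negative; keep [-3.625, -3.609375]

[-3.625, -3.609375]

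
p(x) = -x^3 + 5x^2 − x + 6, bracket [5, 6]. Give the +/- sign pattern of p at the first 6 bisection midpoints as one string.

----+-

m = 5.5, p(m) = -14.625 (−); new bracket [5, 5.5]
m = 5.25, p(m) = -6.140625 (−); new bracket [5, 5.25]
m = 5.125, p(m) = -2.408203 (−); new bracket [5, 5.125]
m = 5.0625, p(m) = -0.6643 (−); new bracket [5, 5.0625]
m = 5.03125, p(m) = 0.1777 (+); new bracket [5.03125, 5.0625]
m = 5.046875, p(m) = -0.2408 (−); new bracket [5.03125, 5.046875]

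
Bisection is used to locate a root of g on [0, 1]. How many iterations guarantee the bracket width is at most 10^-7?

Width after n steps is 1/2^n. Need 2^n ≥ 1/10^-7 = 10000000.
2^23 = 8388608 < 10000000 ≤ 2^24 = 16777216, so n = 24.

24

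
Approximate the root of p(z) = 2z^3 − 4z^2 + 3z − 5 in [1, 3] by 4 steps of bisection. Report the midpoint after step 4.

z = 2 gives p = 1, positive; keep [1, 2]
z = 1.5 gives p = -2.75, negative; keep [1.5, 2]
z = 1.75 gives p = -1.28125, negative; keep [1.75, 2]
z = 1.875 gives p = -0.2539, negative; keep [1.875, 2]

1.875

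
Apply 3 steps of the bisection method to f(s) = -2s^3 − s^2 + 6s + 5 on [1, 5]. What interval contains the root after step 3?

[1.5, 2]

m = 3, f(m) = -40 (−); new bracket [1, 3]
m = 2, f(m) = -3 (−); new bracket [1, 2]
m = 1.5, f(m) = 5 (+); new bracket [1.5, 2]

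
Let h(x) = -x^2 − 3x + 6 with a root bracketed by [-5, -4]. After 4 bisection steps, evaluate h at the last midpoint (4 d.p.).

0.3398

h(-4.5) = -0.75 < 0, so the root lies in [-4.5, -4]
h(-4.25) = 0.6875 > 0, so the root lies in [-4.5, -4.25]
h(-4.375) = -0.015625 < 0, so the root lies in [-4.375, -4.25]
h(-4.3125) = 0.3398 > 0, so the root lies in [-4.375, -4.3125]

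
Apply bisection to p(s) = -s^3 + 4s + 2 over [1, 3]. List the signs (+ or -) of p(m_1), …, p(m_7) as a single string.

p(2) = 2 > 0, so the root lies in [2, 3]
p(2.5) = -3.625 < 0, so the root lies in [2, 2.5]
p(2.25) = -0.390625 < 0, so the root lies in [2, 2.25]
p(2.125) = 0.9043 > 0, so the root lies in [2.125, 2.25]
p(2.1875) = 0.2825 > 0, so the root lies in [2.1875, 2.25]
p(2.21875) = -0.0476 < 0, so the root lies in [2.1875, 2.21875]
p(2.203125) = 0.1191 > 0, so the root lies in [2.203125, 2.21875]

+--++-+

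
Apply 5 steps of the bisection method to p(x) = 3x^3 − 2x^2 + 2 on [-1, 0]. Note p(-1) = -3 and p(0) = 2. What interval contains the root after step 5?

m = -0.5, p(m) = 1.125 (+); new bracket [-1, -0.5]
m = -0.75, p(m) = -0.390625 (−); new bracket [-0.75, -0.5]
m = -0.625, p(m) = 0.486328 (+); new bracket [-0.75, -0.625]
m = -0.6875, p(m) = 0.0798 (+); new bracket [-0.75, -0.6875]
m = -0.71875, p(m) = -0.1471 (−); new bracket [-0.71875, -0.6875]

[-0.71875, -0.6875]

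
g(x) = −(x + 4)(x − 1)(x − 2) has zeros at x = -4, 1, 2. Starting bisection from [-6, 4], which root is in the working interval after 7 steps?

x = -1 gives g = -18, negative; keep [-6, -1]
x = -3.5 gives g = -12.375, negative; keep [-6, -3.5]
x = -4.75 gives g = 29.109375, positive; keep [-4.75, -3.5]
x = -4.125 gives g = 3.9238, positive; keep [-4.125, -3.5]
x = -3.8125 gives g = -5.2449, negative; keep [-4.125, -3.8125]
x = -3.96875 gives g = -0.9268, negative; keep [-4.125, -3.96875]
x = -4.046875 gives g = 1.4305, positive; keep [-4.046875, -3.96875]

-4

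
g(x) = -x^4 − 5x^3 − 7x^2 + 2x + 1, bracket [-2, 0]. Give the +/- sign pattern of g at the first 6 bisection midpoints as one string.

x = -1 gives g = -4, negative; keep [-1, 0]
x = -0.5 gives g = -1.1875, negative; keep [-0.5, 0]
x = -0.25 gives g = 0.136719, positive; keep [-0.5, -0.25]
x = -0.375 gives g = -0.4905, negative; keep [-0.375, -0.25]
x = -0.3125 gives g = -0.1655, negative; keep [-0.3125, -0.25]
x = -0.28125 gives g = -0.0112, negative; keep [-0.28125, -0.25]

--+---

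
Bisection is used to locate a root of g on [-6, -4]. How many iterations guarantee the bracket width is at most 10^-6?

21

Width after n steps is 2/2^n. Need 2^n ≥ 2/10^-6 = 2000000.
2^20 = 1048576 < 2000000 ≤ 2^21 = 2097152, so n = 21.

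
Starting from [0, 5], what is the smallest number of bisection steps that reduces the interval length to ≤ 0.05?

7

Width after n steps is 5/2^n. Need 2^n ≥ 5/0.05 = 100.
2^6 = 64 < 100 ≤ 2^7 = 128, so n = 7.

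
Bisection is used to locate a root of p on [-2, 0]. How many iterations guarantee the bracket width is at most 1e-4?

15

Width after n steps is 2/2^n. Need 2^n ≥ 2/1e-4 = 20000.
2^14 = 16384 < 20000 ≤ 2^15 = 32768, so n = 15.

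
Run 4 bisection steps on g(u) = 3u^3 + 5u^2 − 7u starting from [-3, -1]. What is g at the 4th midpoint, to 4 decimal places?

-1.4355

u = -2 gives g = 10, positive; keep [-3, -2]
u = -2.5 gives g = 1.875, positive; keep [-3, -2.5]
u = -2.75 gives g = -5.328125, negative; keep [-2.75, -2.5]
u = -2.625 gives g = -1.4355, negative; keep [-2.625, -2.5]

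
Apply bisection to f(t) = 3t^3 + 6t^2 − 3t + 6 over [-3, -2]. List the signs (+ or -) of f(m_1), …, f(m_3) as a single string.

+-+

t = -2.5 gives f = 4.125, positive; keep [-3, -2.5]
t = -2.75 gives f = -2.765625, negative; keep [-2.75, -2.5]
t = -2.625 gives f = 0.955078, positive; keep [-2.75, -2.625]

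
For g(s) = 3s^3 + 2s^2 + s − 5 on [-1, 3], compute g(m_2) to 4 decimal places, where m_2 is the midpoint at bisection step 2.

g(1) = 1 > 0, so the root lies in [-1, 1]
g(0) = -5 < 0, so the root lies in [0, 1]

-5.0000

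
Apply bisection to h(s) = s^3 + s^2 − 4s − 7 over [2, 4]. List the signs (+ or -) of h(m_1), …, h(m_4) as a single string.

midpoint 3: h = 17 > 0 → [2, 3]
midpoint 2.5: h = 4.875 > 0 → [2, 2.5]
midpoint 2.25: h = 0.453125 > 0 → [2, 2.25]
midpoint 2.125: h = -1.3887 < 0 → [2.125, 2.25]

+++-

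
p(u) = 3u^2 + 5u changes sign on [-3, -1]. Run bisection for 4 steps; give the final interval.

midpoint -2: p = 2 > 0 → [-2, -1]
midpoint -1.5: p = -0.75 < 0 → [-2, -1.5]
midpoint -1.75: p = 0.4375 > 0 → [-1.75, -1.5]
midpoint -1.625: p = -0.2031 < 0 → [-1.75, -1.625]

[-1.75, -1.625]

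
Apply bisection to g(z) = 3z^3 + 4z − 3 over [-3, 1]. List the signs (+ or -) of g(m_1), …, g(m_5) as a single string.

---++

g(-1) = -10 < 0, so the root lies in [-1, 1]
g(0) = -3 < 0, so the root lies in [0, 1]
g(0.5) = -0.625 < 0, so the root lies in [0.5, 1]
g(0.75) = 1.2656 > 0, so the root lies in [0.5, 0.75]
g(0.625) = 0.2324 > 0, so the root lies in [0.5, 0.625]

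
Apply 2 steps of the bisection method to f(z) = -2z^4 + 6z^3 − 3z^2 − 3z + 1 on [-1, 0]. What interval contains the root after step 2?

f(-0.5) = 0.875 > 0, so the root lies in [-1, -0.5]
f(-0.75) = -1.601562 < 0, so the root lies in [-0.75, -0.5]

[-0.75, -0.5]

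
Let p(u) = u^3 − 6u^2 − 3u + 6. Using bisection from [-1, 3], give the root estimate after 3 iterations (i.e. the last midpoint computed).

u = 1 gives p = -2, negative; keep [-1, 1]
u = 0 gives p = 6, positive; keep [0, 1]
u = 0.5 gives p = 3.125, positive; keep [0.5, 1]

0.5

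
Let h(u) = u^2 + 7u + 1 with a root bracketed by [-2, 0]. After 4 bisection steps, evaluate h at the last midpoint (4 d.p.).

m = -1, h(m) = -5 (−); new bracket [-1, 0]
m = -0.5, h(m) = -2.25 (−); new bracket [-0.5, 0]
m = -0.25, h(m) = -0.6875 (−); new bracket [-0.25, 0]
m = -0.125, h(m) = 0.1406 (+); new bracket [-0.25, -0.125]

0.1406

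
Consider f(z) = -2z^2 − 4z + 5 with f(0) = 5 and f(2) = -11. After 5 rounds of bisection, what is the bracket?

[0.8125, 0.875]

m = 1, f(m) = -1 (−); new bracket [0, 1]
m = 0.5, f(m) = 2.5 (+); new bracket [0.5, 1]
m = 0.75, f(m) = 0.875 (+); new bracket [0.75, 1]
m = 0.875, f(m) = -0.0312 (−); new bracket [0.75, 0.875]
m = 0.8125, f(m) = 0.4297 (+); new bracket [0.8125, 0.875]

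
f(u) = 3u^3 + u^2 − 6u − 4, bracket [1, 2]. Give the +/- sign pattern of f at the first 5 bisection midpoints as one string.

midpoint 1.5: f = -0.625 < 0 → [1.5, 2]
midpoint 1.75: f = 4.640625 > 0 → [1.5, 1.75]
midpoint 1.625: f = 1.763672 > 0 → [1.5, 1.625]
midpoint 1.5625: f = 0.5105 > 0 → [1.5, 1.5625]
midpoint 1.53125: f = -0.0717 < 0 → [1.53125, 1.5625]

-+++-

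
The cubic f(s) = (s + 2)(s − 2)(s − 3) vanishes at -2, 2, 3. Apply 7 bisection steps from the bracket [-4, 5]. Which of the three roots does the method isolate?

-2

midpoint 0.5: f = 9.375 > 0 → [-4, 0.5]
midpoint -1.75: f = 4.453125 > 0 → [-4, -1.75]
midpoint -2.875: f = -25.060547 < 0 → [-2.875, -1.75]
midpoint -2.3125: f = -7.1594 < 0 → [-2.3125, -1.75]
midpoint -2.03125: f = -0.6338 < 0 → [-2.03125, -1.75]
midpoint -1.890625: f = 2.0811 > 0 → [-2.03125, -1.890625]
midpoint -1.9609375: f = 0.7676 > 0 → [-2.03125, -1.9609375]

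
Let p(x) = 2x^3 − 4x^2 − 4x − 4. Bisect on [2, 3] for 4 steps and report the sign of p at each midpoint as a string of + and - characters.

x = 2.5 gives p = -7.75, negative; keep [2.5, 3]
x = 2.75 gives p = -3.65625, negative; keep [2.75, 3]
x = 2.875 gives p = -1.035156, negative; keep [2.875, 3]
x = 2.9375 gives p = 0.4292, positive; keep [2.875, 2.9375]

---+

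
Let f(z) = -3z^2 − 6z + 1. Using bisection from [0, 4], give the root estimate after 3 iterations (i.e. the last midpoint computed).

z = 2 gives f = -23, negative; keep [0, 2]
z = 1 gives f = -8, negative; keep [0, 1]
z = 0.5 gives f = -2.75, negative; keep [0, 0.5]

0.5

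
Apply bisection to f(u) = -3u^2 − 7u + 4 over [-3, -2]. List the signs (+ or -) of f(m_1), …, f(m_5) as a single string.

++--+

f(-2.5) = 2.75 > 0, so the root lies in [-3, -2.5]
f(-2.75) = 0.5625 > 0, so the root lies in [-3, -2.75]
f(-2.875) = -0.671875 < 0, so the root lies in [-2.875, -2.75]
f(-2.8125) = -0.043 < 0, so the root lies in [-2.8125, -2.75]
f(-2.78125) = 0.2627 > 0, so the root lies in [-2.8125, -2.78125]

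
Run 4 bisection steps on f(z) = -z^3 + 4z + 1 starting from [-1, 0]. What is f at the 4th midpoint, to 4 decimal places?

z = -0.5 gives f = -0.875, negative; keep [-0.5, 0]
z = -0.25 gives f = 0.015625, positive; keep [-0.5, -0.25]
z = -0.375 gives f = -0.447266, negative; keep [-0.375, -0.25]
z = -0.3125 gives f = -0.2195, negative; keep [-0.3125, -0.25]

-0.2195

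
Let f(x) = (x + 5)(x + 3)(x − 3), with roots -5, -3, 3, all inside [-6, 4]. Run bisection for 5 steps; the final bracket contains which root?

3

f(-1) = -32 < 0, so the root lies in [-1, 4]
f(1.5) = -43.875 < 0, so the root lies in [1.5, 4]
f(2.75) = -11.140625 < 0, so the root lies in [2.75, 4]
f(3.375) = 20.0215 > 0, so the root lies in [2.75, 3.375]
f(3.0625) = 3.0549 > 0, so the root lies in [2.75, 3.0625]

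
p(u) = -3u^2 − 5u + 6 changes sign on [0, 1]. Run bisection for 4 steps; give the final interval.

p(0.5) = 2.75 > 0, so the root lies in [0.5, 1]
p(0.75) = 0.5625 > 0, so the root lies in [0.75, 1]
p(0.875) = -0.671875 < 0, so the root lies in [0.75, 0.875]
p(0.8125) = -0.043 < 0, so the root lies in [0.75, 0.8125]

[0.75, 0.8125]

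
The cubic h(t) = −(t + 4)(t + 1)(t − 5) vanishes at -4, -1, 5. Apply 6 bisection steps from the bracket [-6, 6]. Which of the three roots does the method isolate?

5

t = 0 gives h = 20, positive; keep [0, 6]
t = 3 gives h = 56, positive; keep [3, 6]
t = 4.5 gives h = 23.375, positive; keep [4.5, 6]
t = 5.25 gives h = -14.4531, negative; keep [4.5, 5.25]
t = 4.875 gives h = 6.5176, positive; keep [4.875, 5.25]
t = 5.0625 gives h = -3.4338, negative; keep [4.875, 5.0625]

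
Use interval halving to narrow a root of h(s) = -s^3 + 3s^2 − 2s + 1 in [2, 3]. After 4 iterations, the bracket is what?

m = 2.5, h(m) = -0.875 (−); new bracket [2, 2.5]
m = 2.25, h(m) = 0.296875 (+); new bracket [2.25, 2.5]
m = 2.375, h(m) = -0.224609 (−); new bracket [2.25, 2.375]
m = 2.3125, h(m) = 0.0515 (+); new bracket [2.3125, 2.375]

[2.3125, 2.375]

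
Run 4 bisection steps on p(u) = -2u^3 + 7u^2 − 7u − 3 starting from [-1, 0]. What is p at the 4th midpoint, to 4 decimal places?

-0.0679

p(-0.5) = 2.5 > 0, so the root lies in [-0.5, 0]
p(-0.25) = -0.78125 < 0, so the root lies in [-0.5, -0.25]
p(-0.375) = 0.714844 > 0, so the root lies in [-0.375, -0.25]
p(-0.3125) = -0.0679 < 0, so the root lies in [-0.375, -0.3125]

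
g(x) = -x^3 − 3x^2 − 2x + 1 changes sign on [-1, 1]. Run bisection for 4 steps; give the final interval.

[0.25, 0.375]

g(0) = 1 > 0, so the root lies in [0, 1]
g(0.5) = -0.875 < 0, so the root lies in [0, 0.5]
g(0.25) = 0.296875 > 0, so the root lies in [0.25, 0.5]
g(0.375) = -0.2246 < 0, so the root lies in [0.25, 0.375]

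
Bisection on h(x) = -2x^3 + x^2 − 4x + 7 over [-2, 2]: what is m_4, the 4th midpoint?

1.25

h(0) = 7 > 0, so the root lies in [0, 2]
h(1) = 2 > 0, so the root lies in [1, 2]
h(1.5) = -3.5 < 0, so the root lies in [1, 1.5]
h(1.25) = -0.3438 < 0, so the root lies in [1, 1.25]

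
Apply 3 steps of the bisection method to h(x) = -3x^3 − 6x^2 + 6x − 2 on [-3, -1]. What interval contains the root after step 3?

h(-2) = -14 < 0, so the root lies in [-3, -2]
h(-2.5) = -7.625 < 0, so the root lies in [-3, -2.5]
h(-2.75) = -1.484375 < 0, so the root lies in [-3, -2.75]

[-3, -2.75]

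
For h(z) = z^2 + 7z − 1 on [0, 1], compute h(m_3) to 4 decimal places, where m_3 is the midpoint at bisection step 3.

midpoint 0.5: h = 2.75 > 0 → [0, 0.5]
midpoint 0.25: h = 0.8125 > 0 → [0, 0.25]
midpoint 0.125: h = -0.109375 < 0 → [0.125, 0.25]

-0.1094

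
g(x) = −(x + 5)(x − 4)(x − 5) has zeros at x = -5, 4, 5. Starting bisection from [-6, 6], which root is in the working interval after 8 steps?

-5

x = 0 gives g = -100, negative; keep [-6, 0]
x = -3 gives g = -112, negative; keep [-6, -3]
x = -4.5 gives g = -40.375, negative; keep [-6, -4.5]
x = -5.25 gives g = 23.7031, positive; keep [-5.25, -4.5]
x = -4.875 gives g = -10.9551, negative; keep [-5.25, -4.875]
x = -5.0625 gives g = 5.6995, positive; keep [-5.0625, -4.875]
x = -4.96875 gives g = -2.794, negative; keep [-5.0625, -4.96875]
x = -5.015625 gives g = 1.4109, positive; keep [-5.015625, -4.96875]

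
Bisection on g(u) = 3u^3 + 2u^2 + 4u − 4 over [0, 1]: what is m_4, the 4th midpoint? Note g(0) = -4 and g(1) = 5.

g(0.5) = -1.125 < 0, so the root lies in [0.5, 1]
g(0.75) = 1.390625 > 0, so the root lies in [0.5, 0.75]
g(0.625) = 0.013672 > 0, so the root lies in [0.5, 0.625]
g(0.5625) = -0.5833 < 0, so the root lies in [0.5625, 0.625]

0.5625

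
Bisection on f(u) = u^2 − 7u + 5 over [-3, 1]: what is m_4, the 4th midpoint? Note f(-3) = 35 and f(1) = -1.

u = -1 gives f = 13, positive; keep [-1, 1]
u = 0 gives f = 5, positive; keep [0, 1]
u = 0.5 gives f = 1.75, positive; keep [0.5, 1]
u = 0.75 gives f = 0.3125, positive; keep [0.75, 1]

0.75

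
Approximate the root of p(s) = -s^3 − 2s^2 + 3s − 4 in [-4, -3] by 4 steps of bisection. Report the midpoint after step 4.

-3.3125

s = -3.5 gives p = 3.875, positive; keep [-3.5, -3]
s = -3.25 gives p = -0.546875, negative; keep [-3.5, -3.25]
s = -3.375 gives p = 1.537109, positive; keep [-3.375, -3.25]
s = -3.3125 gives p = 0.4641, positive; keep [-3.3125, -3.25]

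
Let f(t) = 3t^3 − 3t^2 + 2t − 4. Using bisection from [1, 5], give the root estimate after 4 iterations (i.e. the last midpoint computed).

1.25

t = 3 gives f = 56, positive; keep [1, 3]
t = 2 gives f = 12, positive; keep [1, 2]
t = 1.5 gives f = 2.375, positive; keep [1, 1.5]
t = 1.25 gives f = -0.3281, negative; keep [1.25, 1.5]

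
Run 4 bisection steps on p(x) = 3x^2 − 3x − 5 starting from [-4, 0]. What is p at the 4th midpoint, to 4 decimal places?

-1.0625

m = -2, p(m) = 13 (+); new bracket [-2, 0]
m = -1, p(m) = 1 (+); new bracket [-1, 0]
m = -0.5, p(m) = -2.75 (−); new bracket [-1, -0.5]
m = -0.75, p(m) = -1.0625 (−); new bracket [-1, -0.75]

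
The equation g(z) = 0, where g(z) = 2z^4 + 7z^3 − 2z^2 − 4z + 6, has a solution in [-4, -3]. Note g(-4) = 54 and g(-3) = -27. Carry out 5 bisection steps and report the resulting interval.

[-3.5625, -3.53125]

m = -3.5, g(m) = -4.5 (−); new bracket [-4, -3.5]
m = -3.75, g(m) = 19.242188 (+); new bracket [-3.75, -3.5]
m = -3.625, g(m) = 6.127441 (+); new bracket [-3.625, -3.5]
m = -3.5625, g(m) = 0.5188 (+); new bracket [-3.5625, -3.5]
m = -3.53125, g(m) = -2.0623 (−); new bracket [-3.5625, -3.53125]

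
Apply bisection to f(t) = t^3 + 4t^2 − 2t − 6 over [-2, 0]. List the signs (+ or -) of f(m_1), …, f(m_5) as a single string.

-++-+

f(-1) = -1 < 0, so the root lies in [-2, -1]
f(-1.5) = 2.625 > 0, so the root lies in [-1.5, -1]
f(-1.25) = 0.796875 > 0, so the root lies in [-1.25, -1]
f(-1.125) = -0.1113 < 0, so the root lies in [-1.25, -1.125]
f(-1.1875) = 0.3411 > 0, so the root lies in [-1.1875, -1.125]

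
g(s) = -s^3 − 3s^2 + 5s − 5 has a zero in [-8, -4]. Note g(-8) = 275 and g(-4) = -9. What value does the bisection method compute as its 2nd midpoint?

-5

midpoint -6: g = 73 > 0 → [-6, -4]
midpoint -5: g = 20 > 0 → [-5, -4]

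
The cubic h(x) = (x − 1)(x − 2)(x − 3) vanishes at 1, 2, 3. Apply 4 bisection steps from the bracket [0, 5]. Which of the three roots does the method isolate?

3

h(2.5) = -0.375 < 0, so the root lies in [2.5, 5]
h(3.75) = 3.609375 > 0, so the root lies in [2.5, 3.75]
h(3.125) = 0.298828 > 0, so the root lies in [2.5, 3.125]
h(2.8125) = -0.2761 < 0, so the root lies in [2.8125, 3.125]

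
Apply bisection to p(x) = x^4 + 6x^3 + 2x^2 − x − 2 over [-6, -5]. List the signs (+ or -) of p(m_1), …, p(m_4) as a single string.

x = -5.5 gives p = -19.1875, negative; keep [-6, -5.5]
x = -5.75 gives p = 22.347656, positive; keep [-5.75, -5.5]
x = -5.625 gives p = 0.164307, positive; keep [-5.625, -5.5]
x = -5.5625 gives p = -9.8535, negative; keep [-5.625, -5.5625]

-++-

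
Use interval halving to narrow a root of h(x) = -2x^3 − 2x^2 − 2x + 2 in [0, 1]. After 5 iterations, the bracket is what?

[0.53125, 0.5625]

m = 0.5, h(m) = 0.25 (+); new bracket [0.5, 1]
m = 0.75, h(m) = -1.46875 (−); new bracket [0.5, 0.75]
m = 0.625, h(m) = -0.519531 (−); new bracket [0.5, 0.625]
m = 0.5625, h(m) = -0.1138 (−); new bracket [0.5, 0.5625]
m = 0.53125, h(m) = 0.0732 (+); new bracket [0.53125, 0.5625]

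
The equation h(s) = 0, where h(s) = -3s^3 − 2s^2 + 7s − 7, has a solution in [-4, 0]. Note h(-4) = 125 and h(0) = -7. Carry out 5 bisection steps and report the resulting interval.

midpoint -2: h = -5 < 0 → [-4, -2]
midpoint -3: h = 35 > 0 → [-3, -2]
midpoint -2.5: h = 9.875 > 0 → [-2.5, -2]
midpoint -2.25: h = 1.2969 > 0 → [-2.25, -2]
midpoint -2.125: h = -2.1191 < 0 → [-2.25, -2.125]

[-2.25, -2.125]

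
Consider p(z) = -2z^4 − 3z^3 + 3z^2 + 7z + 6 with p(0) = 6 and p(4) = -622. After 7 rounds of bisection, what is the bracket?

m = 2, p(m) = -24 (−); new bracket [0, 2]
m = 1, p(m) = 11 (+); new bracket [1, 2]
m = 1.5, p(m) = 3 (+); new bracket [1.5, 2]
m = 1.75, p(m) = -7.3984 (−); new bracket [1.5, 1.75]
m = 1.625, p(m) = -1.522 (−); new bracket [1.5, 1.625]
m = 1.5625, p(m) = 0.8967 (+); new bracket [1.5625, 1.625]
m = 1.59375, p(m) = -0.2718 (−); new bracket [1.5625, 1.59375]

[1.5625, 1.59375]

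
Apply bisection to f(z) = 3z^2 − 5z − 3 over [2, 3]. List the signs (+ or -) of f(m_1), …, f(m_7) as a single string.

++-+++-

m = 2.5, f(m) = 3.25 (+); new bracket [2, 2.5]
m = 2.25, f(m) = 0.9375 (+); new bracket [2, 2.25]
m = 2.125, f(m) = -0.078125 (−); new bracket [2.125, 2.25]
m = 2.1875, f(m) = 0.418 (+); new bracket [2.125, 2.1875]
m = 2.15625, f(m) = 0.167 (+); new bracket [2.125, 2.15625]
m = 2.140625, f(m) = 0.0437 (+); new bracket [2.125, 2.140625]
m = 2.1328125, f(m) = -0.0174 (−); new bracket [2.1328125, 2.140625]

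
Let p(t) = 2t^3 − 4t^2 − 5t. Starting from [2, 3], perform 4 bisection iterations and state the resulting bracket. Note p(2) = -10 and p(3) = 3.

p(2.5) = -6.25 < 0, so the root lies in [2.5, 3]
p(2.75) = -2.40625 < 0, so the root lies in [2.75, 3]
p(2.875) = 0.089844 > 0, so the root lies in [2.75, 2.875]
p(2.8125) = -1.2085 < 0, so the root lies in [2.8125, 2.875]

[2.8125, 2.875]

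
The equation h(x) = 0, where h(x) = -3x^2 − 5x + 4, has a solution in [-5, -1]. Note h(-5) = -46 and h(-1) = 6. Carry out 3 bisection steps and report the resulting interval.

[-2.5, -2]

h(-3) = -8 < 0, so the root lies in [-3, -1]
h(-2) = 2 > 0, so the root lies in [-3, -2]
h(-2.5) = -2.25 < 0, so the root lies in [-2.5, -2]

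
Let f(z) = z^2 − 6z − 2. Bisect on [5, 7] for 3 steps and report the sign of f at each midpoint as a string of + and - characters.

m = 6, f(m) = -2 (−); new bracket [6, 7]
m = 6.5, f(m) = 1.25 (+); new bracket [6, 6.5]
m = 6.25, f(m) = -0.4375 (−); new bracket [6.25, 6.5]

-+-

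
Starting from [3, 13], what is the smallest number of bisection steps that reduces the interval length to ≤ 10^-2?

Width after n steps is 10/2^n. Need 2^n ≥ 10/10^-2 = 1000.
2^9 = 512 < 1000 ≤ 2^10 = 1024, so n = 10.

10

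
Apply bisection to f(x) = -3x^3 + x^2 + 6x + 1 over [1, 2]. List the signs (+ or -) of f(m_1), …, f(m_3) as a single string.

m = 1.5, f(m) = 2.125 (+); new bracket [1.5, 2]
m = 1.75, f(m) = -1.515625 (−); new bracket [1.5, 1.75]
m = 1.625, f(m) = 0.517578 (+); new bracket [1.625, 1.75]

+-+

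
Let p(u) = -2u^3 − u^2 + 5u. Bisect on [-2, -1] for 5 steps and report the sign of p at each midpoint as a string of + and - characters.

--+--

midpoint -1.5: p = -3 < 0 → [-2, -1.5]
midpoint -1.75: p = -1.09375 < 0 → [-2, -1.75]
midpoint -1.875: p = 0.292969 > 0 → [-1.875, -1.75]
midpoint -1.8125: p = -0.439 < 0 → [-1.875, -1.8125]
midpoint -1.84375: p = -0.0828 < 0 → [-1.875, -1.84375]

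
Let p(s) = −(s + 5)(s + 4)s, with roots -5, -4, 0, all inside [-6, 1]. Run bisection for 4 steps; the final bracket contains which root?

s = -2.5 gives p = 9.375, positive; keep [-2.5, 1]
s = -0.75 gives p = 10.359375, positive; keep [-0.75, 1]
s = 0.125 gives p = -2.642578, negative; keep [-0.75, 0.125]
s = -0.3125 gives p = 5.4016, positive; keep [-0.3125, 0.125]

0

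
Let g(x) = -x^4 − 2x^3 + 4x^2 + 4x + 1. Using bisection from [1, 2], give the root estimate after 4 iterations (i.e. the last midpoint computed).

1.8125

x = 1.5 gives g = 4.1875, positive; keep [1.5, 2]
x = 1.75 gives g = 0.152344, positive; keep [1.75, 2]
x = 1.875 gives g = -2.980713, negative; keep [1.75, 1.875]
x = 1.8125 gives g = -1.3103, negative; keep [1.75, 1.8125]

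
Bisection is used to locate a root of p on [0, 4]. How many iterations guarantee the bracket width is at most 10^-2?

9

Width after n steps is 4/2^n. Need 2^n ≥ 4/10^-2 = 400.
2^8 = 256 < 400 ≤ 2^9 = 512, so n = 9.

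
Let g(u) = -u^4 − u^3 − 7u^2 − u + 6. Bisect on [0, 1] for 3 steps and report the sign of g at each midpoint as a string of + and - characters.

++-

u = 0.5 gives g = 3.5625, positive; keep [0.5, 1]
u = 0.75 gives g = 0.574219, positive; keep [0.75, 1]
u = 0.875 gives g = -1.490479, negative; keep [0.75, 0.875]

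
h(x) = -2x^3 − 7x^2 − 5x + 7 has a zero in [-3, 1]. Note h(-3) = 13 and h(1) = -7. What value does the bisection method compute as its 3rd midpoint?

x = -1 gives h = 7, positive; keep [-1, 1]
x = 0 gives h = 7, positive; keep [0, 1]
x = 0.5 gives h = 2.5, positive; keep [0.5, 1]

0.5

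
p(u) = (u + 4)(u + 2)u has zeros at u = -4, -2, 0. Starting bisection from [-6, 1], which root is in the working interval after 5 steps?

midpoint -2.5: p = 1.875 > 0 → [-6, -2.5]
midpoint -4.25: p = -2.390625 < 0 → [-4.25, -2.5]
midpoint -3.375: p = 2.900391 > 0 → [-4.25, -3.375]
midpoint -3.8125: p = 1.2957 > 0 → [-4.25, -3.8125]
midpoint -4.03125: p = -0.2559 < 0 → [-4.03125, -3.8125]

-4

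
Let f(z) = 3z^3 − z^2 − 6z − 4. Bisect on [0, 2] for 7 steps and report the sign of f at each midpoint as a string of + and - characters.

z = 1 gives f = -8, negative; keep [1, 2]
z = 1.5 gives f = -5.125, negative; keep [1.5, 2]
z = 1.75 gives f = -1.484375, negative; keep [1.75, 2]
z = 1.875 gives f = 1.0098, positive; keep [1.75, 1.875]
z = 1.8125 gives f = -0.2971, negative; keep [1.8125, 1.875]
z = 1.84375 gives f = 0.3411, positive; keep [1.8125, 1.84375]
z = 1.828125 gives f = 0.0182, positive; keep [1.8125, 1.828125]

---+-++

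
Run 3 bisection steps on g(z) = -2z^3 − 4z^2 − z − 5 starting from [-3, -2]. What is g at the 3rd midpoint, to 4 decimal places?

g(-2.5) = 3.75 > 0, so the root lies in [-2.5, -2]
g(-2.25) = -0.21875 < 0, so the root lies in [-2.5, -2.25]
g(-2.375) = 1.605469 > 0, so the root lies in [-2.375, -2.25]

1.6055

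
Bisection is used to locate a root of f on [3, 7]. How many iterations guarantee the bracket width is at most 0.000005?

Width after n steps is 4/2^n. Need 2^n ≥ 4/0.000005 = 800000.
2^19 = 524288 < 800000 ≤ 2^20 = 1048576, so n = 20.

20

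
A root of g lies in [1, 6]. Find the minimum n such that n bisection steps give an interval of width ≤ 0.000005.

Width after n steps is 5/2^n. Need 2^n ≥ 5/0.000005 = 1000000.
2^19 = 524288 < 1000000 ≤ 2^20 = 1048576, so n = 20.

20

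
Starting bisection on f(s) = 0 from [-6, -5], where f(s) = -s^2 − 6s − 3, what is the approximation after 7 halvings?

-5.4453125

m = -5.5, f(m) = -0.25 (−); new bracket [-5.5, -5]
m = -5.25, f(m) = 0.9375 (+); new bracket [-5.5, -5.25]
m = -5.375, f(m) = 0.359375 (+); new bracket [-5.5, -5.375]
m = -5.4375, f(m) = 0.0586 (+); new bracket [-5.5, -5.4375]
m = -5.46875, f(m) = -0.0947 (−); new bracket [-5.46875, -5.4375]
m = -5.453125, f(m) = -0.0178 (−); new bracket [-5.453125, -5.4375]
m = -5.4453125, f(m) = 0.0204 (+); new bracket [-5.453125, -5.4453125]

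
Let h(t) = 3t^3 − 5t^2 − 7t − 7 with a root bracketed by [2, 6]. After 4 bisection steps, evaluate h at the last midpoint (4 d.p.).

midpoint 4: h = 77 > 0 → [2, 4]
midpoint 3: h = 8 > 0 → [2, 3]
midpoint 2.5: h = -8.875 < 0 → [2.5, 3]
midpoint 2.75: h = -1.6719 < 0 → [2.75, 3]

-1.6719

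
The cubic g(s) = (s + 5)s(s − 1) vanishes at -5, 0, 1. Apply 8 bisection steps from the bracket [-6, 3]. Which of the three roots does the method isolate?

-5

midpoint -1.5: g = 13.125 > 0 → [-6, -1.5]
midpoint -3.75: g = 22.265625 > 0 → [-6, -3.75]
midpoint -4.875: g = 3.580078 > 0 → [-6, -4.875]
midpoint -5.4375: g = -15.3142 < 0 → [-5.4375, -4.875]
midpoint -5.15625: g = -4.9599 < 0 → [-5.15625, -4.875]
midpoint -5.015625: g = -0.4714 < 0 → [-5.015625, -4.875]
midpoint -4.9453125: g = 1.6079 > 0 → [-5.015625, -4.9453125]
midpoint -4.98046875: g = 0.5817 > 0 → [-5.015625, -4.98046875]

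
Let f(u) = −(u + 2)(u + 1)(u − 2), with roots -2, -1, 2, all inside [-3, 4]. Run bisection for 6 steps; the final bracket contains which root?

2

f(0.5) = 5.625 > 0, so the root lies in [0.5, 4]
f(2.25) = -3.453125 < 0, so the root lies in [0.5, 2.25]
f(1.375) = 5.009766 > 0, so the root lies in [1.375, 2.25]
f(1.8125) = 2.0105 > 0, so the root lies in [1.8125, 2.25]
f(2.03125) = -0.3819 < 0, so the root lies in [1.8125, 2.03125]
f(1.921875) = 0.8953 > 0, so the root lies in [1.921875, 2.03125]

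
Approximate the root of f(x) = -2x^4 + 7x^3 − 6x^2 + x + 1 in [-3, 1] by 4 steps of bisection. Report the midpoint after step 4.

-0.25

x = -1 gives f = -15, negative; keep [-1, 1]
x = 0 gives f = 1, positive; keep [-1, 0]
x = -0.5 gives f = -2, negative; keep [-0.5, 0]
x = -0.25 gives f = 0.2578, positive; keep [-0.5, -0.25]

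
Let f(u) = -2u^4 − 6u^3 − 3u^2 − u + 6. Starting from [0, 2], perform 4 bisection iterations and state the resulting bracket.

midpoint 1: f = -6 < 0 → [0, 1]
midpoint 0.5: f = 3.875 > 0 → [0.5, 1]
midpoint 0.75: f = 0.398438 > 0 → [0.75, 1]
midpoint 0.875: f = -2.3638 < 0 → [0.75, 0.875]

[0.75, 0.875]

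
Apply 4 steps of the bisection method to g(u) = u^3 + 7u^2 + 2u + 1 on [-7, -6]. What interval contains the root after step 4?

[-6.75, -6.6875]

m = -6.5, g(m) = 9.125 (+); new bracket [-7, -6.5]
m = -6.75, g(m) = -1.109375 (−); new bracket [-6.75, -6.5]
m = -6.625, g(m) = 4.208984 (+); new bracket [-6.75, -6.625]
m = -6.6875, g(m) = 1.6008 (+); new bracket [-6.75, -6.6875]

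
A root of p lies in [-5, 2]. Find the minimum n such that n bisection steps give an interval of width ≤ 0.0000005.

24

Width after n steps is 7/2^n. Need 2^n ≥ 7/0.0000005 = 14000000.
2^23 = 8388608 < 14000000 ≤ 2^24 = 16777216, so n = 24.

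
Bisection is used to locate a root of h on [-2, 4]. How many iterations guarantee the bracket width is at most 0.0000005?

Width after n steps is 6/2^n. Need 2^n ≥ 6/0.0000005 = 12000000.
2^23 = 8388608 < 12000000 ≤ 2^24 = 16777216, so n = 24.

24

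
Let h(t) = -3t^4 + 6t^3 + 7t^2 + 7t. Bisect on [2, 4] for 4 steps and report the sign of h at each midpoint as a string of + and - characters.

+---

midpoint 3: h = 3 > 0 → [3, 4]
midpoint 3.5: h = -82.6875 < 0 → [3, 3.5]
midpoint 3.25: h = -32.042969 < 0 → [3, 3.25]
midpoint 3.125: h = -12.7625 < 0 → [3, 3.125]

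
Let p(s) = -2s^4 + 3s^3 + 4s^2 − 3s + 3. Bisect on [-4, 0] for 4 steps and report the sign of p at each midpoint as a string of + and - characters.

-+-+

s = -2 gives p = -31, negative; keep [-2, 0]
s = -1 gives p = 5, positive; keep [-2, -1]
s = -1.5 gives p = -3.75, negative; keep [-1.5, -1]
s = -1.25 gives p = 2.2578, positive; keep [-1.5, -1.25]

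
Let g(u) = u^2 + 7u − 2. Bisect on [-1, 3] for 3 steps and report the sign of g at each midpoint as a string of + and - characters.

midpoint 1: g = 6 > 0 → [-1, 1]
midpoint 0: g = -2 < 0 → [0, 1]
midpoint 0.5: g = 1.75 > 0 → [0, 0.5]

+-+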